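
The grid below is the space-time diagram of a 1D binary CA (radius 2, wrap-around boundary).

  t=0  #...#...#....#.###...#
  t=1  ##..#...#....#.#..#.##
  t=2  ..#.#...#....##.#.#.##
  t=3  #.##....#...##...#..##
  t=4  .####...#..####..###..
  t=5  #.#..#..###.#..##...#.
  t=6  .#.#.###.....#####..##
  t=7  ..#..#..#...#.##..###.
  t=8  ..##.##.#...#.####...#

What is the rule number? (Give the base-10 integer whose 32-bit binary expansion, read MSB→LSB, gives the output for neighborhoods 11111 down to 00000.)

2345178744

  ##### -> #   bit 31 = 1  t=6,i=15
  ####. -> .   bit 30 = 0  t=1,i=0
  ###.# -> .   bit 29 = 0  t=3,i=0
  ###.. -> .   bit 28 = 0  t=0,i=17
  ##.## -> #   bit 27 = 1  t=3,i=1
  ##.#. -> .   bit 26 = 0  t=2,i=15
  ##..# -> #   bit 25 = 1  t=1,i=2
  ##... -> #   bit 24 = 1  t=0,i=1
  #.### -> #   bit 23 = 1  t=0,i=15
  #.##. -> #   bit 22 = 1  t=2,i=20
  #.#.# -> .   bit 21 = 0  t=2,i=16
  #.#.. -> .   bit 20 = 0  t=1,i=15
  #..## -> #   bit 19 = 1  t=3,i=19
  #..#. -> .   bit 18 = 0  t=1,i=3
  #...# -> .   bit 17 = 0  t=0,i=2
  #.... -> .   bit 16 = 0  t=0,i=10
  .#### -> #   bit 15 = 1  t=1,i=21
  .###. -> .   bit 14 = 0  t=0,i=16
  .##.# -> .   bit 13 = 0  t=2,i=14
  .##.. -> #   bit 12 = 1  t=0,i=0
  .#.## -> .   bit 11 = 0  t=0,i=14
  .#.#. -> #   bit 10 = 1  t=1,i=14
  .#..# -> #   bit 9 = 1  t=1,i=16
  .#... -> .   bit 8 = 0  t=0,i=5
  ..### -> .   bit 7 = 0  t=3,i=20
  ..##. -> #   bit 6 = 1  t=0,i=21
  ..#.# -> #   bit 5 = 1  t=0,i=13
  ..#.. -> #   bit 4 = 1  t=0,i=4
  ...## -> #   bit 3 = 1  t=0,i=20
  ...#. -> .   bit 2 = 0  t=0,i=3
  ....# -> .   bit 1 = 0  t=0,i=11
  ..... -> .   bit 0 = 0  t=6,i=10
  bits 10001011110010001001011001111000 = 2345178744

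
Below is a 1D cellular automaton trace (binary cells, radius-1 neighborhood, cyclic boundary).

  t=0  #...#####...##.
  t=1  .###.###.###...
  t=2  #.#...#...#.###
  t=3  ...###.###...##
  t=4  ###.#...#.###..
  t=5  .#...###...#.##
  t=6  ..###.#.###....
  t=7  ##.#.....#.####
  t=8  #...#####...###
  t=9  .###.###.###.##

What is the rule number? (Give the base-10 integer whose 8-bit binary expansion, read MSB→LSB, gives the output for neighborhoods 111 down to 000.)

  ### -> #   bit 7 = 1  t=0,i=5
  ##. -> .   bit 6 = 0  t=0,i=8
  #.# -> .   bit 5 = 0  t=0,i=14
  #.. -> #   bit 4 = 1  t=0,i=1
  .## -> .   bit 3 = 0  t=0,i=4
  .#. -> .   bit 2 = 0  t=0,i=0
  ..# -> #   bit 1 = 1  t=0,i=3
  ... -> #   bit 0 = 1  t=0,i=2
  bits 10010011 = 147

147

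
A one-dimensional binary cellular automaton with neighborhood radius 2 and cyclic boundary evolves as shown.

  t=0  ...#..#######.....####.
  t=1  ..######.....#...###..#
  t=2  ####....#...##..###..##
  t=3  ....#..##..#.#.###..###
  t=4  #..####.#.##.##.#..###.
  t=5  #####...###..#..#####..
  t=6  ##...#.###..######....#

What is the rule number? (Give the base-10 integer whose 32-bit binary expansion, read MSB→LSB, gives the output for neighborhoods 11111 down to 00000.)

24959676

  ##### -> .   bit 31 = 0  t=0,i=8
  ####. -> .   bit 30 = 0  t=0,i=11
  ###.# -> .   bit 29 = 0  t=4,i=6
  ###.. -> .   bit 28 = 0  t=0,i=12
  ##.## -> .   bit 27 = 0  t=4,i=12
  ##.#. -> .   bit 26 = 0  t=4,i=7
  ##..# -> .   bit 25 = 0  t=1,i=20
  ##... -> #   bit 24 = 1  t=0,i=13
  #.### -> .   bit 23 = 0  t=3,i=15
  #.##. -> #   bit 22 = 1  t=4,i=10
  #.#.# -> #   bit 21 = 1  t=3,i=13
  #.#.. -> #   bit 20 = 1  t=4,i=0
  #..## -> #   bit 19 = 1  t=0,i=5
  #..#. -> #   bit 18 = 1  t=1,i=21
  #...# -> .   bit 17 = 0  t=1,i=15
  #.... -> .   bit 16 = 0  t=0,i=0
  .#### -> #   bit 15 = 1  t=0,i=7
  .###. -> #   bit 14 = 1  t=1,i=18
  .##.# -> .   bit 13 = 0  t=4,i=11
  .##.. -> #   bit 12 = 1  t=2,i=13
  .#.## -> #   bit 11 = 1  t=3,i=14
  .#.#. -> .   bit 10 = 0  t=3,i=12
  .#..# -> #   bit 9 = 1  t=0,i=4
  .#... -> .   bit 8 = 0  t=1,i=14
  ..### -> #   bit 7 = 1  t=0,i=6
  ..##. -> .   bit 6 = 0  t=2,i=12
  ..#.# -> #   bit 5 = 1  t=3,i=11
  ..#.. -> #   bit 4 = 1  t=0,i=3
  ...## -> #   bit 3 = 1  t=0,i=17
  ...#. -> #   bit 2 = 1  t=0,i=2
  ....# -> .   bit 1 = 0  t=0,i=1
  ..... -> .   bit 0 = 0  t=0,i=15
  bits 00000001011111001101101010111100 = 24959676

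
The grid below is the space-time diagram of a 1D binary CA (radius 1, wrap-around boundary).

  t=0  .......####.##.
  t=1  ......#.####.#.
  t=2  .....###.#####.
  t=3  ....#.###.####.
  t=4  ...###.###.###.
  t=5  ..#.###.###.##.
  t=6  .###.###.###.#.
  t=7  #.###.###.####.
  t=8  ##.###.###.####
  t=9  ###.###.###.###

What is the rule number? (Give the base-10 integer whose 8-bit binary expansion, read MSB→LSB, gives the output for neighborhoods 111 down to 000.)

  nb ###: next=#  (t=0,i=8, bit7=1)
  nb ##.: next=#  (t=0,i=10, bit6=1)
  nb #.#: next=#  (t=0,i=11, bit5=1)
  nb #..: next=.  (t=0,i=14, bit4=0)
  nb .##: next=.  (t=0,i=7, bit3=0)
  nb .#.: next=#  (t=1,i=6, bit2=1)
  nb ..#: next=#  (t=0,i=6, bit1=1)
  nb ...: next=.  (t=0,i=0, bit0=0)
  bits 11100110 = 230

230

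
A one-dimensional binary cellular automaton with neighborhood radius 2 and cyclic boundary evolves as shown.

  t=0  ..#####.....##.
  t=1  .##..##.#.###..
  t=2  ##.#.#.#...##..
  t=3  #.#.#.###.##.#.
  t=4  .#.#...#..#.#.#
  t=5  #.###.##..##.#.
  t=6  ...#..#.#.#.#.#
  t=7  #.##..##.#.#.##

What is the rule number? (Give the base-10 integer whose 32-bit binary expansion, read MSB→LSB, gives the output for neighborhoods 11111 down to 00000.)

  ##### -> .   bit 31 = 0  t=0,i=4
  ####. -> #   bit 30 = 1  t=0,i=5
  ###.# -> .   bit 29 = 0  t=3,i=8
  ###.. -> #   bit 28 = 1  t=0,i=6
  ##.## -> .   bit 27 = 0  t=3,i=9
  ##.#. -> #   bit 26 = 1  t=1,i=7
  ##..# -> #   bit 25 = 1  t=1,i=3
  ##... -> .   bit 24 = 0  t=0,i=7
  #.### -> .   bit 23 = 0  t=1,i=10
  #.##. -> #   bit 22 = 1  t=3,i=10
  #.#.# -> .   bit 21 = 0  t=1,i=8
  #.#.. -> #   bit 20 = 1  t=2,i=7
  #..## -> .   bit 19 = 0  t=1,i=4
  #..#. -> .   bit 18 = 0  t=4,i=9
  #...# -> .   bit 17 = 0  t=0,i=0
  #.... -> #   bit 16 = 1  t=0,i=8
  .#### -> .   bit 15 = 0  t=0,i=3
  .###. -> #   bit 14 = 1  t=1,i=11
  .##.# -> .   bit 13 = 0  t=1,i=6
  .##.. -> .   bit 12 = 0  t=0,i=13
  .#.## -> .   bit 11 = 0  t=1,i=9
  .#.#. -> #   bit 10 = 1  t=2,i=4
  .#..# -> .   bit 9 = 0  t=4,i=8
  .#... -> #   bit 8 = 1  t=2,i=8
  ..### -> #   bit 7 = 1  t=0,i=2
  ..##. -> #   bit 6 = 1  t=0,i=12
  ..#.# -> #   bit 5 = 1  t=4,i=10
  ..#.. -> #   bit 4 = 1  t=4,i=7
  ...## -> #   bit 3 = 1  t=0,i=1
  ...#. -> #   bit 2 = 1  t=4,i=6
  ....# -> #   bit 1 = 1  t=0,i=10
  ..... -> .   bit 0 = 0  t=0,i=9
  bits 01010110010100010100010111111110 = 1448166910

1448166910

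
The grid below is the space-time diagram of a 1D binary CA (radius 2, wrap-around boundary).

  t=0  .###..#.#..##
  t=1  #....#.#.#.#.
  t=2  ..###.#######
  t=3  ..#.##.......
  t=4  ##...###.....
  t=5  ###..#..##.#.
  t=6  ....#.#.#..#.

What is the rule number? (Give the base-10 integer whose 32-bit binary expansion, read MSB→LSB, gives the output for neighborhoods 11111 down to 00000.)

690296518

  nb #####: next=.  (t=2,i=8, bit31=0)
  nb ####.: next=.  (t=2,i=11, bit30=0)
  nb ###.#: next=#  (t=2,i=4, bit29=1)
  nb ###..: next=.  (t=0,i=3, bit28=0)
  nb ##.##: next=#  (t=0,i=0, bit27=1)
  nb ##.#.: next=.  (t=5,i=10, bit26=0)
  nb ##..#: next=.  (t=0,i=4, bit25=0)
  nb ##...: next=#  (t=3,i=6, bit24=1)
  nb #.###: next=.  (t=0,i=1, bit23=0)
  nb #.##.: next=.  (t=3,i=4, bit22=0)
  nb #.#.#: next=#  (t=1,i=7, bit21=1)
  nb #.#..: next=.  (t=0,i=8, bit20=0)
  nb #..##: next=.  (t=0,i=10, bit19=0)
  nb #..#.: next=#  (t=0,i=5, bit18=1)
  nb #...#: next=.  (t=4,i=3, bit17=0)
  nb #....: next=#  (t=1,i=2, bit16=1)
  nb .####: next=.  (t=2,i=7, bit15=0)
  nb .###.: next=.  (t=0,i=2, bit14=0)
  nb .##.#: next=.  (t=0,i=12, bit13=0)
  nb .##..: next=#  (t=3,i=5, bit12=1)
  nb .#.##: next=.  (t=3,i=3, bit11=0)
  nb .#.#.: next=#  (t=0,i=7, bit10=1)
  nb .#..#: next=#  (t=0,i=9, bit9=1)
  nb .#...: next=.  (t=1,i=1, bit8=0)
  nb ..###: next=#  (t=2,i=2, bit7=1)
  nb ..##.: next=#  (t=0,i=11, bit6=1)
  nb ..#.#: next=.  (t=0,i=6, bit5=0)
  nb ..#..: next=.  (t=5,i=5, bit4=0)
  nb ...##: next=.  (t=4,i=4, bit3=0)
  nb ...#.: next=#  (t=1,i=4, bit2=1)
  nb ....#: next=#  (t=1,i=3, bit1=1)
  nb .....: next=.  (t=3,i=8, bit0=0)
  bits 00101001001001010001011011000110 = 690296518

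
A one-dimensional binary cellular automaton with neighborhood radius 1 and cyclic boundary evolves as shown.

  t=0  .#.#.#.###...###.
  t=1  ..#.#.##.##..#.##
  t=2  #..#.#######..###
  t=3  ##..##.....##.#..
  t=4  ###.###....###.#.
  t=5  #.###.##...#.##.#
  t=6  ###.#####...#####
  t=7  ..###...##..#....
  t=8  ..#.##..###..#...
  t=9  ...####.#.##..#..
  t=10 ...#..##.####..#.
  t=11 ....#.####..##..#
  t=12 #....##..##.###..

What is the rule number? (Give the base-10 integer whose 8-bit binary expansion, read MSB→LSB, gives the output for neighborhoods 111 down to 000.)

120

  ### -> .   bit 7 = 0  t=0,i=8
  ##. -> #   bit 6 = 1  t=0,i=9
  #.# -> #   bit 5 = 1  t=0,i=2
  #.. -> #   bit 4 = 1  t=0,i=10
  .## -> #   bit 3 = 1  t=0,i=7
  .#. -> .   bit 2 = 0  t=0,i=1
  ..# -> .   bit 1 = 0  t=0,i=0
  ... -> .   bit 0 = 0  t=0,i=11
  bits 01111000 = 120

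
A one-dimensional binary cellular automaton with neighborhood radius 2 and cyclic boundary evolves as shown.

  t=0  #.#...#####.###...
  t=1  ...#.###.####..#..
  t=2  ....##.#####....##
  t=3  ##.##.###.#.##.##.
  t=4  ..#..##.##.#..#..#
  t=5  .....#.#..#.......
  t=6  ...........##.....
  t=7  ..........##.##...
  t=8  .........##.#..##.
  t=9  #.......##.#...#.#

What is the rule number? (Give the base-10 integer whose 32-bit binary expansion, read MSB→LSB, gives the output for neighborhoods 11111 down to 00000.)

1837205960

  #####|.  b31=0 t=0,i=8
  ####.|#  b30=1 t=0,i=9
  ###.#|#  b29=1 t=0,i=10
  ###..|.  b28=0 t=0,i=14
  ##.##|#  b27=1 t=0,i=11
  ##.#.|#  b26=1 t=3,i=9
  ##..#|.  b25=0 t=1,i=13
  ##...|#  b24=1 t=0,i=15
  #.###|#  b23=1 t=0,i=12
  #.##.|.  b22=0 t=3,i=0
  #.#.#|.  b21=0 t=3,i=10
  #.#..|.  b20=0 t=0,i=2
  #..##|.  b19=0 t=4,i=4
  #..#.|.  b18=0 t=1,i=14
  #...#|.  b17=0 t=0,i=4
  #....|#  b16=1 t=1,i=17
  .####|#  b15=1 t=0,i=7
  .###.|.  b14=0 t=0,i=13
  .##.#|.  b13=0 t=2,i=5
  .##..|.  b12=0 t=2,i=17
  .#.##|#  b11=1 t=1,i=4
  .#.#.|.  b10=0 t=0,i=1
  .#..#|.  b9=0 t=4,i=0
  .#...|#  b8=1 t=0,i=3
  ..###|#  b7=1 t=0,i=6
  ..##.|#  b6=1 t=2,i=4
  ..#.#|.  b5=0 t=0,i=0
  ..#..|.  b4=0 t=1,i=15
  ...##|#  b3=1 t=0,i=5
  ...#.|.  b2=0 t=0,i=17
  ....#|.  b1=0 t=1,i=1
  .....|.  b0=0 t=1,i=0
  bits 01101101100000011000100111001000 = 1837205960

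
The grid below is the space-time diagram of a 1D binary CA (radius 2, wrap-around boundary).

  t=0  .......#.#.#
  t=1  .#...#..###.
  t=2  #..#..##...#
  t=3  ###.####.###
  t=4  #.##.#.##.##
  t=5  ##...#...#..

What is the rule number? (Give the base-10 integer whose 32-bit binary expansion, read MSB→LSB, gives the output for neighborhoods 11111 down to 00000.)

  ##### -> #   bit 31 = 1  t=3,i=0
  ####. -> .   bit 30 = 0  t=3,i=1
  ###.# -> #   bit 29 = 1  t=3,i=2
  ###.. -> .   bit 28 = 0  t=1,i=10
  ##.## -> #   bit 27 = 1  t=3,i=3
  ##.#. -> .   bit 26 = 0  t=4,i=4
  ##..# -> #   bit 25 = 1  t=1,i=11
  ##... -> .   bit 24 = 0  t=2,i=8
  #.### -> .   bit 23 = 0  t=3,i=4
  #.##. -> .   bit 22 = 0  t=4,i=2
  #.#.# -> #   bit 21 = 1  t=0,i=9
  #.#.. -> .   bit 20 = 0  t=0,i=11
  #..## -> #   bit 19 = 1  t=1,i=7
  #..#. -> #   bit 18 = 1  t=1,i=0
  #...# -> #   bit 17 = 1  t=1,i=3
  #.... -> #   bit 16 = 1  t=0,i=1
  .#### -> #   bit 15 = 1  t=3,i=5
  .###. -> .   bit 14 = 0  t=1,i=9
  .##.# -> .   bit 13 = 0  t=4,i=3
  .##.. -> #   bit 12 = 1  t=2,i=0
  .#.## -> .   bit 11 = 0  t=4,i=6
  .#.#. -> #   bit 10 = 1  t=0,i=8
  .#..# -> #   bit 9 = 1  t=1,i=6
  .#... -> .   bit 8 = 0  t=0,i=0
  ..### -> .   bit 7 = 0  t=1,i=8
  ..##. -> #   bit 6 = 1  t=2,i=6
  ..#.# -> .   bit 5 = 0  t=0,i=7
  ..#.. -> .   bit 4 = 0  t=1,i=1
  ...## -> #   bit 3 = 1  t=2,i=10
  ...#. -> .   bit 2 = 0  t=0,i=6
  ....# -> #   bit 1 = 1  t=0,i=5
  ..... -> .   bit 0 = 0  t=0,i=2
  bits 10101010001011111001011001001010 = 2855245386

2855245386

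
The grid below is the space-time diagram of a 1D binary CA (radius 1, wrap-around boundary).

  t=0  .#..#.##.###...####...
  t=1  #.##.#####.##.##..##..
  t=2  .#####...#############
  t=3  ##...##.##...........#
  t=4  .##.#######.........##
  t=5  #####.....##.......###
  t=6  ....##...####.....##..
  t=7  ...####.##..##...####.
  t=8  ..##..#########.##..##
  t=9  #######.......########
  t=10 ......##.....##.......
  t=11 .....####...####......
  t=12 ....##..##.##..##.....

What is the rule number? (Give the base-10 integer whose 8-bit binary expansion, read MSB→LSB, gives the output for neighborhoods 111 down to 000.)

  [7] ### => .  t=0,i=10
  [6] ##. => #  t=0,i=7
  [5] #.# => #  t=0,i=5
  [4] #.. => #  t=0,i=2
  [3] .## => #  t=0,i=6
  [2] .#. => .  t=0,i=1
  [1] ..# => #  t=0,i=0
  [0] ... => .  t=0,i=13
  bits 01111010 = 122

122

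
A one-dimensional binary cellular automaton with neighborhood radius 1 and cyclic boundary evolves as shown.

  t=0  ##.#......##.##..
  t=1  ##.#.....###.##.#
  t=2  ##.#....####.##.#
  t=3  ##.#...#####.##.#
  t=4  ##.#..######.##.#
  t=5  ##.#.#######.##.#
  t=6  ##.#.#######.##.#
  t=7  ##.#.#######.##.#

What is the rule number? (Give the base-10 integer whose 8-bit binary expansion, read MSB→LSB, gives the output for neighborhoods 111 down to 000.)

206

  [7] ### => #  t=1,i=0
  [6] ##. => #  t=0,i=1
  [5] #.# => .  t=0,i=2
  [4] #.. => .  t=0,i=4
  [3] .## => #  t=0,i=0
  [2] .#. => #  t=0,i=3
  [1] ..# => #  t=0,i=9
  [0] ... => .  t=0,i=5
  bits 11001110 = 206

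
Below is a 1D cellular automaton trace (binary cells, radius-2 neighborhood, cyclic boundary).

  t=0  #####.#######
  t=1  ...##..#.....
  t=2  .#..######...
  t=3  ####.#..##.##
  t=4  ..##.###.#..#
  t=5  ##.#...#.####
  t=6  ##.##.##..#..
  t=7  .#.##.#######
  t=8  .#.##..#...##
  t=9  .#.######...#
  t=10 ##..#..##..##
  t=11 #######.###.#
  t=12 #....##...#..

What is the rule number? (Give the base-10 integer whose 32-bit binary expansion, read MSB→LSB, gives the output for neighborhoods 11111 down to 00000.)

1920841526

  nb #####: next=.  (t=0,i=0, bit31=0)
  nb ####.: next=#  (t=0,i=3, bit30=1)
  nb ###.#: next=#  (t=0,i=4, bit29=1)
  nb ###..: next=#  (t=2,i=9, bit28=1)
  nb ##.##: next=.  (t=0,i=5, bit27=0)
  nb ##.#.: next=.  (t=3,i=4, bit26=0)
  nb ##..#: next=#  (t=1,i=5, bit25=1)
  nb ##...: next=.  (t=2,i=10, bit24=0)
  nb #.###: next=.  (t=0,i=6, bit23=0)
  nb #.##.: next=#  (t=6,i=3, bit22=1)
  nb #.#.#: next=#  (t=7,i=1, bit21=1)
  nb #.#..: next=#  (t=3,i=5, bit20=1)
  nb #..##: next=#  (t=2,i=3, bit19=1)
  nb #..#.: next=#  (t=1,i=6, bit18=1)
  nb #...#: next=.  (t=5,i=5, bit17=0)
  nb #....: next=#  (t=1,i=9, bit16=1)
  nb .####: next=#  (t=0,i=7, bit15=1)
  nb .###.: next=.  (t=4,i=6, bit14=0)
  nb .##.#: next=#  (t=3,i=9, bit13=1)
  nb .##..: next=#  (t=1,i=4, bit12=1)
  nb .#.##: next=.  (t=5,i=8, bit11=0)
  nb .#.#.: next=#  (t=9,i=0, bit10=1)
  nb .#..#: next=#  (t=2,i=2, bit9=1)
  nb .#...: next=#  (t=1,i=8, bit8=1)
  nb ..###: next=.  (t=2,i=4, bit7=0)
  nb ..##.: next=.  (t=1,i=3, bit6=0)
  nb ..#.#: next=#  (t=5,i=7, bit5=1)
  nb ..#..: next=#  (t=1,i=7, bit4=1)
  nb ...##: next=.  (t=1,i=2, bit3=0)
  nb ...#.: next=#  (t=2,i=0, bit2=1)
  nb ....#: next=#  (t=1,i=1, bit1=1)
  nb .....: next=.  (t=1,i=0, bit0=0)
  bits 01110010011111011011011100110110 = 1920841526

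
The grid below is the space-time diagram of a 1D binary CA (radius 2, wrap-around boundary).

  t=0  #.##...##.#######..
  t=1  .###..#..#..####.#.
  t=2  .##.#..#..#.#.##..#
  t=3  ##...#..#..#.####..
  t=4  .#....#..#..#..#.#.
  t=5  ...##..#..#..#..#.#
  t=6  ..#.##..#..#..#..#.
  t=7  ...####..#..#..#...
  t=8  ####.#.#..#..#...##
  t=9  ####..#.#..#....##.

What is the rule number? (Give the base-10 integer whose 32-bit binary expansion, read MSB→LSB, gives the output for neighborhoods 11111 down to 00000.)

  [31] ##### => #  t=0,i=12
  [30] ####. => #  t=0,i=15
  [29] ###.# => #  t=1,i=15
  [28] ###.. => .  t=0,i=16
  [27] ##.## => #  t=0,i=9
  [26] ##.#. => .  t=1,i=16
  [25] ##..# => #  t=0,i=17
  [24] ##... => .  t=0,i=4
  [23] #.### => .  t=0,i=10
  [22] #.##. => #  t=0,i=2
  [21] #.#.# => .  t=2,i=12
  [20] #.#.. => .  t=1,i=17
  [19] #..## => .  t=1,i=0
  [18] #..#. => .  t=0,i=18
  [17] #...# => .  t=0,i=5
  [16] #.... => #  t=4,i=3
  [15] .#### => .  t=0,i=11
  [14] .###. => #  t=1,i=2
  [13] .##.# => .  t=0,i=8
  [12] .##.. => #  t=0,i=3
  [11] .#.## => #  t=0,i=1
  [10] .#.#. => #  t=2,i=11
  [9] .#..# => #  t=1,i=7
  [8] .#... => .  t=4,i=2
  [7] ..### => #  t=1,i=1
  [6] ..##. => .  t=0,i=7
  [5] ..#.# => .  t=0,i=0
  [4] ..#.. => .  t=1,i=6
  [3] ...## => #  t=0,i=6
  [2] ...#. => .  t=3,i=4
  [1] ....# => #  t=4,i=4
  [0] ..... => #  t=7,i=0
  bits 11101010010000010101111010001011 = 3930152587

3930152587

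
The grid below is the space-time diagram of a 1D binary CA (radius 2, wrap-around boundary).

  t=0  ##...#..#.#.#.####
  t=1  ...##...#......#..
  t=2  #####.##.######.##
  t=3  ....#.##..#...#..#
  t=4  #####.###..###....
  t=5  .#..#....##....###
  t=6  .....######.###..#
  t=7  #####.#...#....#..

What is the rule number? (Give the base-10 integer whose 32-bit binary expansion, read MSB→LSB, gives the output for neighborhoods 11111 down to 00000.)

575385967

  nb #####: next=.  (t=0,i=16, bit31=0)
  nb ####.: next=.  (t=0,i=0, bit30=0)
  nb ###.#: next=#  (t=2,i=4, bit29=1)
  nb ###..: next=.  (t=0,i=1, bit28=0)
  nb ##.##: next=.  (t=2,i=5, bit27=0)
  nb ##.#.: next=.  (t=5,i=0, bit26=0)
  nb ##..#: next=#  (t=3,i=8, bit25=1)
  nb ##...: next=.  (t=0,i=2, bit24=0)
  nb #.###: next=.  (t=0,i=14, bit23=0)
  nb #.##.: next=#  (t=2,i=6, bit22=1)
  nb #.#.#: next=.  (t=0,i=10, bit21=0)
  nb #.#..: next=.  (t=5,i=1, bit20=0)
  nb #..##: next=#  (t=4,i=10, bit19=1)
  nb #..#.: next=.  (t=0,i=7, bit18=0)
  nb #...#: next=#  (t=0,i=3, bit17=1)
  nb #....: next=#  (t=1,i=10, bit16=1)
  nb .####: next=#  (t=0,i=15, bit15=1)
  nb .###.: next=.  (t=4,i=7, bit14=0)
  nb .##.#: next=#  (t=2,i=7, bit13=1)
  nb .##..: next=#  (t=1,i=4, bit12=1)
  nb .#.##: next=.  (t=0,i=13, bit11=0)
  nb .#.#.: next=.  (t=0,i=9, bit10=0)
  nb .#..#: next=.  (t=0,i=6, bit9=0)
  nb .#...: next=#  (t=1,i=9, bit8=1)
  nb ..###: next=.  (t=4,i=0, bit7=0)
  nb ..##.: next=#  (t=1,i=3, bit6=1)
  nb ..#.#: next=#  (t=0,i=8, bit5=1)
  nb ..#..: next=.  (t=0,i=5, bit4=0)
  nb ...##: next=#  (t=1,i=2, bit3=1)
  nb ...#.: next=#  (t=0,i=4, bit2=1)
  nb ....#: next=#  (t=1,i=1, bit1=1)
  nb .....: next=#  (t=1,i=0, bit0=1)
  bits 00100010010010111011000101101111 = 575385967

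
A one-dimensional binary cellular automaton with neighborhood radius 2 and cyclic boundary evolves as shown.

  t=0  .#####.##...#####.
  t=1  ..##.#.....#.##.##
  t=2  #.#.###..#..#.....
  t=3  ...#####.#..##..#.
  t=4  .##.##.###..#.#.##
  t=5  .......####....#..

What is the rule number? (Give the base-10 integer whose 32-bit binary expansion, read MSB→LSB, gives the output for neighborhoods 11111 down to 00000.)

  ##### -> #   bit 31 = 1  t=0,i=3
  ####. -> .   bit 30 = 0  t=0,i=4
  ###.# -> #   bit 29 = 1  t=0,i=5
  ###.. -> #   bit 28 = 1  t=0,i=16
  ##.## -> .   bit 27 = 0  t=0,i=6
  ##.#. -> #   bit 26 = 1  t=1,i=4
  ##..# -> #   bit 25 = 1  t=0,i=17
  ##... -> .   bit 24 = 0  t=0,i=9
  #.### -> #   bit 23 = 1  t=2,i=4
  #.##. -> .   bit 22 = 0  t=0,i=7
  #.#.# -> .   bit 21 = 0  t=2,i=2
  #.#.. -> #   bit 20 = 1  t=1,i=5
  #..## -> .   bit 19 = 0  t=0,i=0
  #..#. -> .   bit 18 = 0  t=2,i=8
  #...# -> .   bit 17 = 0  t=0,i=10
  #.... -> .   bit 16 = 0  t=1,i=7
  .#### -> #   bit 15 = 1  t=0,i=2
  .###. -> #   bit 14 = 1  t=2,i=5
  .##.# -> .   bit 13 = 0  t=1,i=3
  .##.. -> .   bit 12 = 0  t=0,i=8
  .#.## -> #   bit 11 = 1  t=1,i=12
  .#.#. -> .   bit 10 = 0  t=2,i=1
  .#..# -> .   bit 9 = 0  t=2,i=10
  .#... -> #   bit 8 = 1  t=1,i=6
  ..### -> .   bit 7 = 0  t=0,i=1
  ..##. -> #   bit 6 = 1  t=1,i=2
  ..#.# -> .   bit 5 = 0  t=1,i=11
  ..#.. -> #   bit 4 = 1  t=2,i=9
  ...## -> #   bit 3 = 1  t=0,i=11
  ...#. -> .   bit 2 = 0  t=1,i=10
  ....# -> #   bit 1 = 1  t=1,i=9
  ..... -> .   bit 0 = 0  t=1,i=8
  bits 10110110100100001100100101011010 = 3062942042

3062942042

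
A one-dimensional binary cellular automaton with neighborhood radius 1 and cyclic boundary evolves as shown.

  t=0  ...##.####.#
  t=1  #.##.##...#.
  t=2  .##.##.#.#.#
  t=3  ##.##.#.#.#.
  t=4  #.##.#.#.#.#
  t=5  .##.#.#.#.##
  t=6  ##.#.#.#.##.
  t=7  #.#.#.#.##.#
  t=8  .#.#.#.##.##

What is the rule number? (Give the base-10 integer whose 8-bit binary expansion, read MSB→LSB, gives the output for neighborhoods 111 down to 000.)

58

  nb ###: next=.  (t=0,i=7, bit7=0)
  nb ##.: next=.  (t=0,i=4, bit6=0)
  nb #.#: next=#  (t=0,i=5, bit5=1)
  nb #..: next=#  (t=0,i=0, bit4=1)
  nb .##: next=#  (t=0,i=3, bit3=1)
  nb .#.: next=.  (t=0,i=11, bit2=0)
  nb ..#: next=#  (t=0,i=2, bit1=1)
  nb ...: next=.  (t=0,i=1, bit0=0)
  bits 00111010 = 58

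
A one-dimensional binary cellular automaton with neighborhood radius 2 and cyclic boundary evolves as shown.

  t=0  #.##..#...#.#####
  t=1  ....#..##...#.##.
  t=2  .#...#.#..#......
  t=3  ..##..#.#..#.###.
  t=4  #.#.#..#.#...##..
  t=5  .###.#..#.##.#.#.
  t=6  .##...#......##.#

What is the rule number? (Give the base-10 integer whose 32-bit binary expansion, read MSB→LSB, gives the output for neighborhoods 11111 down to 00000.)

2191673281

  [31] ##### => #  t=0,i=14
  [30] ####. => .  t=0,i=16
  [29] ###.# => .  t=0,i=0
  [28] ###.. => .  t=3,i=15
  [27] ##.## => .  t=0,i=1
  [26] ##.#. => .  t=5,i=4
  [25] ##..# => #  t=0,i=4
  [24] ##... => .  t=1,i=9
  [23] #.### => #  t=0,i=12
  [22] #.##. => .  t=0,i=2
  [21] #.#.# => #  t=4,i=2
  [20] #.#.. => .  t=2,i=7
  [19] #..## => .  t=1,i=6
  [18] #..#. => .  t=0,i=5
  [17] #...# => #  t=0,i=8
  [16] #.... => .  t=1,i=0
  [15] .#### => .  t=0,i=13
  [14] .###. => #  t=3,i=14
  [13] .##.# => .  t=5,i=11
  [12] .##.. => .  t=0,i=3
  [11] .#.## => .  t=0,i=11
  [10] .#.#. => #  t=2,i=6
  [9] .#..# => #  t=1,i=5
  [8] .#... => #  t=0,i=7
  [7] ..### => #  t=5,i=1
  [6] ..##. => #  t=1,i=7
  [5] ..#.# => .  t=0,i=10
  [4] ..#.. => .  t=0,i=6
  [3] ...## => .  t=3,i=1
  [2] ...#. => .  t=0,i=9
  [1] ....# => .  t=1,i=2
  [0] ..... => #  t=1,i=1
  bits 10000010101000100100011111000001 = 2191673281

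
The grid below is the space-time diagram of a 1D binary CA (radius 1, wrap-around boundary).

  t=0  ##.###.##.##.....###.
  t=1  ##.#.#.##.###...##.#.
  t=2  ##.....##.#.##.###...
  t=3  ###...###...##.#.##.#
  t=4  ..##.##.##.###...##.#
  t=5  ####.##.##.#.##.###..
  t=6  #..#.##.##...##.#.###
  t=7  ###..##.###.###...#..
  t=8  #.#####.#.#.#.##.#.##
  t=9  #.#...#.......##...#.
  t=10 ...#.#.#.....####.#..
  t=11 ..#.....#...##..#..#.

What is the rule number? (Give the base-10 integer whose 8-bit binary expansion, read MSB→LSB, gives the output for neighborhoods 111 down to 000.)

90

  ### -> .   bit 7 = 0  t=0,i=4
  ##. -> #   bit 6 = 1  t=0,i=1
  #.# -> .   bit 5 = 0  t=0,i=2
  #.. -> #   bit 4 = 1  t=0,i=12
  .## -> #   bit 3 = 1  t=0,i=0
  .#. -> .   bit 2 = 0  t=1,i=3
  ..# -> #   bit 1 = 1  t=0,i=16
  ... -> .   bit 0 = 0  t=0,i=13
  bits 01011010 = 90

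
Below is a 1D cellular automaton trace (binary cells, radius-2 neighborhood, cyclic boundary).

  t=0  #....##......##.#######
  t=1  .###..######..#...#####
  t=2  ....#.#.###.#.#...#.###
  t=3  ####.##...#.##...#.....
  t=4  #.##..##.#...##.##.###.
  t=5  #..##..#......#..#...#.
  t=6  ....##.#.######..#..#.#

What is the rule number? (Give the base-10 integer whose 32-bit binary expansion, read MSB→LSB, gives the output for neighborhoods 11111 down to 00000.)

3810604183

  nb #####: next=#  (t=0,i=18, bit31=1)
  nb ####.: next=#  (t=0,i=22, bit30=1)
  nb ###.#: next=#  (t=1,i=22, bit29=1)
  nb ###..: next=.  (t=0,i=0, bit28=0)
  nb ##.##: next=.  (t=0,i=15, bit27=0)
  nb ##.#.: next=.  (t=2,i=11, bit26=0)
  nb ##..#: next=#  (t=1,i=4, bit25=1)
  nb ##...: next=#  (t=0,i=1, bit24=1)
  nb #.###: next=.  (t=0,i=16, bit23=0)
  nb #.##.: next=.  (t=3,i=5, bit22=0)
  nb #.#.#: next=#  (t=2,i=6, bit21=1)
  nb #.#..: next=.  (t=2,i=14, bit20=0)
  nb #..##: next=.  (t=1,i=5, bit19=0)
  nb #..#.: next=.  (t=1,i=13, bit18=0)
  nb #...#: next=.  (t=1,i=16, bit17=0)
  nb #....: next=#  (t=0,i=2, bit16=1)
  nb .####: next=.  (t=0,i=17, bit15=0)
  nb .###.: next=.  (t=1,i=2, bit14=0)
  nb .##.#: next=#  (t=0,i=14, bit13=1)
  nb .##..: next=#  (t=0,i=6, bit12=1)
  nb .#.##: next=.  (t=2,i=7, bit11=0)
  nb .#.#.: next=#  (t=2,i=5, bit10=1)
  nb .#..#: next=.  (t=5,i=1, bit9=0)
  nb .#...: next=.  (t=1,i=15, bit8=0)
  nb ..###: next=#  (t=1,i=6, bit7=1)
  nb ..##.: next=.  (t=0,i=5, bit6=0)
  nb ..#.#: next=.  (t=2,i=4, bit5=0)
  nb ..#..: next=#  (t=1,i=14, bit4=1)
  nb ...##: next=.  (t=0,i=4, bit3=0)
  nb ...#.: next=#  (t=2,i=3, bit2=1)
  nb ....#: next=#  (t=0,i=3, bit1=1)
  nb .....: next=#  (t=0,i=9, bit0=1)
  bits 11100011001000010011010010010111 = 3810604183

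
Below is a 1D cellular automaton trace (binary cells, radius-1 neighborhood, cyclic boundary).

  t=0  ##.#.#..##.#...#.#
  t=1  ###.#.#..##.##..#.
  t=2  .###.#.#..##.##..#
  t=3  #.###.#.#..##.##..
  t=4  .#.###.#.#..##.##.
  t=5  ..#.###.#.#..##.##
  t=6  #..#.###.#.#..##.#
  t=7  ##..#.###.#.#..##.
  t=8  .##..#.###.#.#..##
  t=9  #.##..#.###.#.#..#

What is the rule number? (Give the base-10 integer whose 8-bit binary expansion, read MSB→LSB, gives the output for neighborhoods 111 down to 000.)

  ### -> #   bit 7 = 1  t=0,i=0
  ##. -> #   bit 6 = 1  t=0,i=1
  #.# -> #   bit 5 = 1  t=0,i=2
  #.. -> #   bit 4 = 1  t=0,i=6
  .## -> .   bit 3 = 0  t=0,i=8
  .#. -> .   bit 2 = 0  t=0,i=3
  ..# -> .   bit 1 = 0  t=0,i=7
  ... -> #   bit 0 = 1  t=0,i=13
  bits 11110001 = 241

241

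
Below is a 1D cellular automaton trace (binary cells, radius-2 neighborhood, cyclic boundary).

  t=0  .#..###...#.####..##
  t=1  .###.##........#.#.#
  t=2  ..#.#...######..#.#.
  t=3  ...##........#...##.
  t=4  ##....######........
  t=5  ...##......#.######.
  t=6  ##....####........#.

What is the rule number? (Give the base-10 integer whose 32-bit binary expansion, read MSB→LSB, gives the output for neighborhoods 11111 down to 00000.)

404317699

  nb #####: next=.  (t=2,i=10, bit31=0)
  nb ####.: next=.  (t=0,i=14, bit30=0)
  nb ###.#: next=.  (t=1,i=3, bit29=0)
  nb ###..: next=#  (t=0,i=6, bit28=1)
  nb ##.##: next=#  (t=1,i=4, bit27=1)
  nb ##.#.: next=.  (t=0,i=0, bit26=0)
  nb ##..#: next=.  (t=0,i=16, bit25=0)
  nb ##...: next=.  (t=0,i=7, bit24=0)
  nb #.###: next=.  (t=0,i=12, bit23=0)
  nb #.##.: next=.  (t=1,i=5, bit22=0)
  nb #.#.#: next=.  (t=1,i=17, bit21=0)
  nb #.#..: next=#  (t=0,i=1, bit20=1)
  nb #..##: next=#  (t=0,i=3, bit19=1)
  nb #..#.: next=.  (t=2,i=15, bit18=0)
  nb #...#: next=.  (t=0,i=8, bit17=0)
  nb #....: next=#  (t=1,i=8, bit16=1)
  nb .####: next=.  (t=0,i=13, bit15=0)
  nb .###.: next=#  (t=0,i=5, bit14=1)
  nb .##.#: next=#  (t=0,i=19, bit13=1)
  nb .##..: next=.  (t=1,i=6, bit12=0)
  nb .#.##: next=.  (t=0,i=11, bit11=0)
  nb .#.#.: next=#  (t=1,i=16, bit10=1)
  nb .#..#: next=#  (t=0,i=2, bit9=1)
  nb .#...: next=.  (t=2,i=5, bit8=0)
  nb ..###: next=.  (t=0,i=4, bit7=0)
  nb ..##.: next=.  (t=0,i=18, bit6=0)
  nb ..#.#: next=.  (t=0,i=10, bit5=0)
  nb ..#..: next=.  (t=3,i=13, bit4=0)
  nb ...##: next=.  (t=2,i=7, bit3=0)
  nb ...#.: next=.  (t=0,i=9, bit2=0)
  nb ....#: next=#  (t=1,i=13, bit1=1)
  nb .....: next=#  (t=1,i=9, bit0=1)
  bits 00011000000110010110011000000011 = 404317699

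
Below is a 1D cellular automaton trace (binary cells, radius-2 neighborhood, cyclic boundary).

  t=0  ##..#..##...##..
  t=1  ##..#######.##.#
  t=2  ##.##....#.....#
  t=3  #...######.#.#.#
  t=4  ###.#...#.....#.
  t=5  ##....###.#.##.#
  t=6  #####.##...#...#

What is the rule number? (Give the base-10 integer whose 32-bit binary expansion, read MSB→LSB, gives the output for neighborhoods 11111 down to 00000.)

1368087254

  #####|.  b31=0 t=1,i=6
  ####.|#  b30=1 t=1,i=9
  ###.#|.  b29=0 t=1,i=10
  ###..|#  b28=1 t=1,i=1
  ##.##|.  b27=0 t=1,i=11
  ##.#.|.  b26=0 t=3,i=10
  ##..#|.  b25=0 t=0,i=2
  ##...|#  b24=1 t=0,i=9
  #.###|#  b23=1 t=1,i=15
  #.##.|.  b22=0 t=1,i=12
  #.#.#|.  b21=0 t=3,i=11
  #.#..|.  b20=0 t=4,i=4
  #..##|#  b19=1 t=0,i=6
  #..#.|.  b18=0 t=0,i=3
  #...#|#  b17=1 t=0,i=10
  #....|#  b16=1 t=2,i=6
  .####|.  b15=0 t=1,i=5
  .###.|#  b14=1 t=1,i=0
  .##.#|.  b13=0 t=1,i=13
  .##..|#  b12=1 t=0,i=1
  .#.##|#  b11=1 t=3,i=14
  .#.#.|.  b10=0 t=3,i=12
  .#..#|#  b9=1 t=0,i=5
  .#...|.  b8=0 t=2,i=10
  ..###|#  b7=1 t=1,i=4
  ..##.|#  b6=1 t=0,i=0
  ..#.#|.  b5=0 t=4,i=14
  ..#..|#  b4=1 t=0,i=4
  ...##|.  b3=0 t=0,i=11
  ...#.|#  b2=1 t=2,i=8
  ....#|#  b1=1 t=2,i=7
  .....|.  b0=0 t=2,i=12
  bits 01010001100010110101101011010110 = 1368087254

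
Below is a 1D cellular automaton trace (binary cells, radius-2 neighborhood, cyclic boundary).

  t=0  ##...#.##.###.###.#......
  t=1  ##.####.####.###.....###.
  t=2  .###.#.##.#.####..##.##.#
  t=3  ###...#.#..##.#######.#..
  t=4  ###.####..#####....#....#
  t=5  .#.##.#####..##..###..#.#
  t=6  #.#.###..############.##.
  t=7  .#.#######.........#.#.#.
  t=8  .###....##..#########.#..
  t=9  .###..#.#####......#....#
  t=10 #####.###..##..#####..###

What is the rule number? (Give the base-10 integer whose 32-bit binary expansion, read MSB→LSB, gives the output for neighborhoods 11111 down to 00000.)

1519025399

  nb #####: next=.  (t=3,i=16, bit31=0)
  nb ####.: next=#  (t=1,i=5, bit30=1)
  nb ###.#: next=.  (t=0,i=12, bit29=0)
  nb ###..: next=#  (t=1,i=15, bit28=1)
  nb ##.##: next=#  (t=0,i=9, bit27=1)
  nb ##.#.: next=.  (t=0,i=17, bit26=0)
  nb ##..#: next=#  (t=2,i=16, bit25=1)
  nb ##...: next=.  (t=0,i=2, bit24=0)
  nb #.###: next=#  (t=0,i=10, bit23=1)
  nb #.##.: next=.  (t=0,i=7, bit22=0)
  nb #.#.#: next=.  (t=2,i=5, bit21=0)
  nb #.#..: next=.  (t=0,i=18, bit20=0)
  nb #..##: next=#  (t=2,i=17, bit19=1)
  nb #..#.: next=.  (t=5,i=21, bit18=0)
  nb #...#: next=#  (t=0,i=3, bit17=1)
  nb #....: next=.  (t=0,i=20, bit16=0)
  nb .####: next=.  (t=1,i=4, bit15=0)
  nb .###.: next=#  (t=0,i=11, bit14=1)
  nb .##.#: next=#  (t=0,i=8, bit13=1)
  nb .##..: next=#  (t=0,i=1, bit12=1)
  nb .#.##: next=#  (t=0,i=6, bit11=1)
  nb .#.#.: next=#  (t=3,i=7, bit10=1)
  nb .#..#: next=.  (t=3,i=9, bit9=0)
  nb .#...: next=.  (t=0,i=19, bit8=0)
  nb ..###: next=#  (t=1,i=21, bit7=1)
  nb ..##.: next=#  (t=0,i=0, bit6=1)
  nb ..#.#: next=#  (t=0,i=5, bit5=1)
  nb ..#..: next=#  (t=4,i=19, bit4=1)
  nb ...##: next=.  (t=0,i=24, bit3=0)
  nb ...#.: next=#  (t=0,i=4, bit2=1)
  nb ....#: next=#  (t=0,i=23, bit1=1)
  nb .....: next=#  (t=0,i=21, bit0=1)
  bits 01011010100010100111110011110111 = 1519025399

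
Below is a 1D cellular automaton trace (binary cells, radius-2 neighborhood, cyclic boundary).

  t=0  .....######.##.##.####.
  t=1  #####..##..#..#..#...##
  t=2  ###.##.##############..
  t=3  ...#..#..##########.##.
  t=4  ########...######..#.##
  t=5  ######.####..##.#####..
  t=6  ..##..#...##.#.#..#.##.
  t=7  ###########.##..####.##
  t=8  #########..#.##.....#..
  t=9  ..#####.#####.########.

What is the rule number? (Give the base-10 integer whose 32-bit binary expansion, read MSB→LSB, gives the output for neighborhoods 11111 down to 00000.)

2670140287

  #####|#  b31=1 t=0,i=7
  ####.|.  b30=0 t=0,i=9
  ###.#|.  b29=0 t=0,i=10
  ###..|#  b28=1 t=0,i=21
  ##.##|#  b27=1 t=0,i=11
  ##.#.|#  b26=1 t=6,i=12
  ##..#|#  b25=1 t=1,i=5
  ##...|#  b24=1 t=0,i=22
  #.###|.  b23=0 t=0,i=18
  #.##.|.  b22=0 t=0,i=12
  #.#.#|#  b21=1 t=6,i=13
  #.#..|.  b20=0 t=6,i=15
  #..##|.  b19=0 t=1,i=6
  #..#.|#  b18=1 t=1,i=10
  #...#|#  b17=1 t=1,i=19
  #....|#  b16=1 t=0,i=0
  .####|.  b15=0 t=0,i=6
  .###.|.  b14=0 t=2,i=1
  .##.#|.  b13=0 t=0,i=13
  .##..|#  b12=1 t=1,i=8
  .#.##|#  b11=1 t=4,i=20
  .#.#.|.  b10=0 t=6,i=14
  .#..#|#  b9=1 t=1,i=12
  .#...|#  b8=1 t=1,i=18
  ..###|.  b7=0 t=0,i=5
  ..##.|#  b6=1 t=1,i=7
  ..#.#|#  b5=1 t=4,i=19
  ..#..|#  b4=1 t=1,i=11
  ...##|#  b3=1 t=0,i=4
  ...#.|#  b2=1 t=3,i=2
  ....#|#  b1=1 t=0,i=3
  .....|#  b0=1 t=0,i=1
  bits 10011111001001110001101101111111 = 2670140287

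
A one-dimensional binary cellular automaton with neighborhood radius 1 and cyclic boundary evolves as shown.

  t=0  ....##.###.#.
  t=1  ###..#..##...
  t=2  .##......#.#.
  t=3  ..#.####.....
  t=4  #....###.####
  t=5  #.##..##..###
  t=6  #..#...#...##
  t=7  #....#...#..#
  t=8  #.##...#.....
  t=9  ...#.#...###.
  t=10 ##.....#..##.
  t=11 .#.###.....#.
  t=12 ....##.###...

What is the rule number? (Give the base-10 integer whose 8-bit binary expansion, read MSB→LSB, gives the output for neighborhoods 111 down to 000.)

193

  [7] ### => #  t=0,i=8
  [6] ##. => #  t=0,i=5
  [5] #.# => .  t=0,i=6
  [4] #.. => .  t=0,i=12
  [3] .## => .  t=0,i=4
  [2] .#. => .  t=0,i=11
  [1] ..# => .  t=0,i=3
  [0] ... => #  t=0,i=0
  bits 11000001 = 193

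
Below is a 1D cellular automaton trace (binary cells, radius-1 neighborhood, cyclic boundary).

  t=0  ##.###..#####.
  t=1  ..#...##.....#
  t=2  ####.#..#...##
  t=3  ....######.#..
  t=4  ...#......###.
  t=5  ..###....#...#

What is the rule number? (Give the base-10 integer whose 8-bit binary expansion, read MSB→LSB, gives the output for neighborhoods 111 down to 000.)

  ### -> .   bit 7 = 0  t=0,i=4
  ##. -> .   bit 6 = 0  t=0,i=1
  #.# -> #   bit 5 = 1  t=0,i=2
  #.. -> #   bit 4 = 1  t=0,i=6
  .## -> .   bit 3 = 0  t=0,i=0
  .#. -> #   bit 2 = 1  t=1,i=2
  ..# -> #   bit 1 = 1  t=0,i=7
  ... -> .   bit 0 = 0  t=1,i=4
  bits 00110110 = 54

54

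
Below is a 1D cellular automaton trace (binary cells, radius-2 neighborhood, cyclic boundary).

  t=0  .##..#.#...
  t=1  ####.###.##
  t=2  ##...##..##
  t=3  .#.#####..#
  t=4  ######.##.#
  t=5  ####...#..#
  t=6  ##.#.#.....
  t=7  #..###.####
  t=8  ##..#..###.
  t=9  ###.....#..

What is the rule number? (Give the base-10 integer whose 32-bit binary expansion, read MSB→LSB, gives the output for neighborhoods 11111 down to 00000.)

  nb #####: next=#  (t=1,i=0, bit31=1)
  nb ####.: next=.  (t=1,i=2, bit30=0)
  nb ###.#: next=.  (t=1,i=3, bit29=0)
  nb ###..: next=#  (t=2,i=1, bit28=1)
  nb ##.##: next=.  (t=1,i=4, bit27=0)
  nb ##.#.: next=.  (t=6,i=2, bit26=0)
  nb ##..#: next=#  (t=0,i=3, bit25=1)
  nb ##...: next=.  (t=2,i=2, bit24=0)
  nb #.###: next=#  (t=1,i=5, bit23=1)
  nb #.##.: next=#  (t=4,i=7, bit22=1)
  nb #.#.#: next=#  (t=3,i=1, bit21=1)
  nb #.#..: next=#  (t=0,i=7, bit20=1)
  nb #..##: next=.  (t=2,i=8, bit19=0)
  nb #..#.: next=.  (t=0,i=4, bit18=0)
  nb #...#: next=#  (t=2,i=3, bit17=1)
  nb #....: next=#  (t=0,i=9, bit16=1)
  nb .####: next=#  (t=1,i=10, bit15=1)
  nb .###.: next=#  (t=1,i=6, bit14=1)
  nb .##.#: next=.  (t=4,i=8, bit13=0)
  nb .##..: next=#  (t=0,i=2, bit12=1)
  nb .#.##: next=#  (t=3,i=2, bit11=1)
  nb .#.#.: next=#  (t=0,i=6, bit10=1)
  nb .#..#: next=.  (t=5,i=8, bit9=0)
  nb .#...: next=.  (t=0,i=8, bit8=0)
  nb ..###: next=.  (t=2,i=9, bit7=0)
  nb ..##.: next=#  (t=0,i=1, bit6=1)
  nb ..#.#: next=#  (t=0,i=5, bit5=1)
  nb ..#..: next=.  (t=5,i=7, bit4=0)
  nb ...##: next=#  (t=0,i=0, bit3=1)
  nb ...#.: next=.  (t=5,i=6, bit2=0)
  nb ....#: next=#  (t=0,i=10, bit1=1)
  nb .....: next=#  (t=6,i=8, bit0=1)
  bits 10010010111100111101110001101011 = 2465455211

2465455211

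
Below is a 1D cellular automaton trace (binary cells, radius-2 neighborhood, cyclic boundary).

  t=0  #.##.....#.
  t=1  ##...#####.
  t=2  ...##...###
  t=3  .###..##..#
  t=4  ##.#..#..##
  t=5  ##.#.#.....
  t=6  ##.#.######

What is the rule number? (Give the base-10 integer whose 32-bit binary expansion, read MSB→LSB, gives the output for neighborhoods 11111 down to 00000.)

  nb #####: next=.  (t=1,i=7, bit31=0)
  nb ####.: next=#  (t=1,i=8, bit30=1)
  nb ###.#: next=#  (t=1,i=9, bit29=1)
  nb ###..: next=#  (t=2,i=10, bit28=1)
  nb ##.##: next=#  (t=1,i=10, bit27=1)
  nb ##.#.: next=.  (t=4,i=2, bit26=0)
  nb ##..#: next=.  (t=3,i=4, bit25=0)
  nb ##...: next=.  (t=0,i=4, bit24=0)
  nb #.###: next=#  (t=3,i=1, bit23=1)
  nb #.##.: next=.  (t=0,i=2, bit22=0)
  nb #.#.#: next=#  (t=0,i=0, bit21=1)
  nb #.#..: next=#  (t=4,i=3, bit20=1)
  nb #..##: next=.  (t=3,i=5, bit19=0)
  nb #..#.: next=#  (t=3,i=9, bit18=1)
  nb #...#: next=#  (t=1,i=3, bit17=1)
  nb #....: next=#  (t=0,i=5, bit16=1)
  nb .####: next=.  (t=1,i=6, bit15=0)
  nb .###.: next=.  (t=2,i=9, bit14=0)
  nb .##.#: next=#  (t=5,i=1, bit13=1)
  nb .##..: next=.  (t=0,i=3, bit12=0)
  nb .#.##: next=#  (t=0,i=1, bit11=1)
  nb .#.#.: next=.  (t=0,i=10, bit10=0)
  nb .#..#: next=.  (t=4,i=4, bit9=0)
  nb .#...: next=#  (t=5,i=6, bit8=1)
  nb ..###: next=.  (t=1,i=5, bit7=0)
  nb ..##.: next=#  (t=2,i=3, bit6=1)
  nb ..#.#: next=#  (t=0,i=9, bit5=1)
  nb ..#..: next=.  (t=4,i=6, bit4=0)
  nb ...##: next=#  (t=1,i=4, bit3=1)
  nb ...#.: next=#  (t=0,i=8, bit2=1)
  nb ....#: next=#  (t=0,i=7, bit1=1)
  nb .....: next=#  (t=0,i=6, bit0=1)
  bits 01111000101101110010100101101111 = 2025269615

2025269615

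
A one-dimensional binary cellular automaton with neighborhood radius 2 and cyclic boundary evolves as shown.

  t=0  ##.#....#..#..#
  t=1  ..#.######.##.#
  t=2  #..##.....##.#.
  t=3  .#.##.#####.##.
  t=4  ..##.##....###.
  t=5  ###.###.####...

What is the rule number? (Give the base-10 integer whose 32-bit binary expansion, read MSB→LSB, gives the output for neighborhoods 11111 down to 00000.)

  [31] ##### => .  t=1,i=6
  [30] ####. => .  t=1,i=8
  [29] ###.# => .  t=0,i=1
  [28] ###.. => .  t=4,i=13
  [27] ##.## => #  t=1,i=10
  [26] ##.#. => #  t=0,i=2
  [25] ##..# => .  t=3,i=14
  [24] ##... => .  t=2,i=5
  [23] #.### => #  t=1,i=4
  [22] #.##. => #  t=1,i=11
  [21] #.#.# => #  t=2,i=13
  [20] #.#.. => .  t=0,i=3
  [19] #..## => .  t=0,i=13
  [18] #..#. => .  t=0,i=10
  [17] #...# => #  t=4,i=0
  [16] #.... => #  t=0,i=5
  [15] .#### => .  t=1,i=5
  [14] .###. => .  t=0,i=0
  [13] .##.# => .  t=1,i=12
  [12] .##.. => #  t=2,i=4
  [11] .#.## => #  t=1,i=3
  [10] .#.#. => .  t=2,i=14
  [9] .#..# => #  t=0,i=9
  [8] .#... => #  t=0,i=4
  [7] ..### => #  t=0,i=14
  [6] ..##. => #  t=2,i=3
  [5] ..#.# => .  t=1,i=2
  [4] ..#.. => #  t=0,i=8
  [3] ...## => #  t=2,i=9
  [2] ...#. => #  t=0,i=7
  [1] ....# => #  t=0,i=6
  [0] ..... => #  t=2,i=7
  bits 00001100111000110001101111011111 = 216210399

216210399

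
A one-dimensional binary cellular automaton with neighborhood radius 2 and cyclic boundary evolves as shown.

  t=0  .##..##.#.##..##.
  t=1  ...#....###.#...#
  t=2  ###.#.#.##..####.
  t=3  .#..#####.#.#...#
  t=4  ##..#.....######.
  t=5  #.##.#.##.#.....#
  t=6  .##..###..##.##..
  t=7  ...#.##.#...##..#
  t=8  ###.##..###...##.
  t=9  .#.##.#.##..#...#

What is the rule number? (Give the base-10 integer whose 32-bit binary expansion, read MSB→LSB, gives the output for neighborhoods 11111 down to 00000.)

  [31] ##### => .  t=3,i=6
  [30] ####. => .  t=2,i=14
  [29] ###.# => .  t=1,i=10
  [28] ###.. => .  t=6,i=7
  [27] ##.## => #  t=2,i=16
  [26] ##.#. => .  t=0,i=7
  [25] ##..# => #  t=0,i=3
  [24] ##... => .  t=6,i=15
  [23] #.### => .  t=2,i=0
  [22] #.##. => #  t=0,i=10
  [21] #.#.# => #  t=0,i=8
  [20] #.#.. => #  t=1,i=12
  [19] #..## => .  t=0,i=0
  [18] #..#. => #  t=4,i=3
  [17] #...# => #  t=1,i=1
  [16] #.... => .  t=1,i=5
  [15] .#### => .  t=2,i=13
  [14] .###. => #  t=1,i=9
  [13] .##.# => .  t=0,i=6
  [12] .##.. => .  t=0,i=2
  [11] .#.## => #  t=0,i=9
  [10] .#.#. => #  t=2,i=5
  [9] .#..# => .  t=3,i=2
  [8] .#... => #  t=1,i=0
  [7] ..### => #  t=1,i=8
  [6] ..##. => .  t=0,i=1
  [5] ..#.# => .  t=3,i=16
  [4] ..#.. => .  t=1,i=3
  [3] ...## => .  t=1,i=7
  [2] ...#. => #  t=1,i=2
  [1] ....# => #  t=1,i=6
  [0] ..... => #  t=4,i=7
  bits 00001010011101100100110110000111 = 175525255

175525255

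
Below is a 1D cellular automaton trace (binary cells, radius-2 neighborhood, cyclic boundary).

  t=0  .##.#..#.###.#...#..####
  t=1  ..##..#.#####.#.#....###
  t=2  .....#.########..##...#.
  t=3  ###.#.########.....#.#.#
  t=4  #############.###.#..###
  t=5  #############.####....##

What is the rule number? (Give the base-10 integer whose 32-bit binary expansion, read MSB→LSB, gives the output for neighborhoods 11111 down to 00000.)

  nb #####: next=#  (t=1,i=10, bit31=1)
  nb ####.: next=#  (t=0,i=22, bit30=1)
  nb ###.#: next=#  (t=0,i=11, bit29=1)
  nb ###..: next=.  (t=1,i=23, bit28=0)
  nb ##.##: next=.  (t=0,i=0, bit27=0)
  nb ##.#.: next=#  (t=0,i=3, bit26=1)
  nb ##..#: next=.  (t=1,i=0, bit25=0)
  nb ##...: next=#  (t=2,i=19, bit24=1)
  nb #.###: next=#  (t=0,i=9, bit23=1)
  nb #.##.: next=.  (t=0,i=1, bit22=0)
  nb #.#.#: next=#  (t=1,i=14, bit21=1)
  nb #.#..: next=.  (t=0,i=4, bit20=0)
  nb #..##: next=.  (t=0,i=19, bit19=0)
  nb #..#.: next=#  (t=0,i=6, bit18=1)
  nb #...#: next=.  (t=0,i=15, bit17=0)
  nb #....: next=#  (t=1,i=18, bit16=1)
  nb .####: next=#  (t=0,i=21, bit15=1)
  nb .###.: next=#  (t=0,i=10, bit14=1)
  nb .##.#: next=#  (t=0,i=2, bit13=1)
  nb .##..: next=.  (t=1,i=3, bit12=0)
  nb .#.##: next=#  (t=0,i=8, bit11=1)
  nb .#.#.: next=.  (t=1,i=15, bit10=0)
  nb .#..#: next=.  (t=0,i=5, bit9=0)
  nb .#...: next=#  (t=0,i=14, bit8=1)
  nb ..###: next=.  (t=0,i=20, bit7=0)
  nb ..##.: next=.  (t=1,i=2, bit6=0)
  nb ..#.#: next=.  (t=0,i=7, bit5=0)
  nb ..#..: next=.  (t=0,i=17, bit4=0)
  nb ...##: next=.  (t=1,i=20, bit3=0)
  nb ...#.: next=#  (t=0,i=16, bit2=1)
  nb ....#: next=.  (t=1,i=19, bit1=0)
  nb .....: next=#  (t=2,i=1, bit0=1)
  bits 11100101101001011110100100000101 = 3852855557

3852855557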